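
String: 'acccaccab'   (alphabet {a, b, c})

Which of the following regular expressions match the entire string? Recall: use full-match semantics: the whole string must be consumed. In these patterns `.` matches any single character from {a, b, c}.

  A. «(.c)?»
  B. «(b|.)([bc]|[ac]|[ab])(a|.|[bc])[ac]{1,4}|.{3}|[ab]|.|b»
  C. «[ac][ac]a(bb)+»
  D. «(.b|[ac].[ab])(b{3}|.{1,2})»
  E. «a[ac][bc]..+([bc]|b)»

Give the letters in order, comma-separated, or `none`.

A → no match
B → no match
C → no match — must end with 'bb'
D → no match
E → match

E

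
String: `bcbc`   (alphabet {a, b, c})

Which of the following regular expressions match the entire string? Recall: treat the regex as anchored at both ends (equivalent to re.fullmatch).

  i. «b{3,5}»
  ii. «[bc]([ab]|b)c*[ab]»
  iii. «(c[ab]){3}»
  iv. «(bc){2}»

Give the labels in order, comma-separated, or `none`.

iv

i → no match — must end with `b`
ii → no match
iii → no match — must start with `c`
iv → match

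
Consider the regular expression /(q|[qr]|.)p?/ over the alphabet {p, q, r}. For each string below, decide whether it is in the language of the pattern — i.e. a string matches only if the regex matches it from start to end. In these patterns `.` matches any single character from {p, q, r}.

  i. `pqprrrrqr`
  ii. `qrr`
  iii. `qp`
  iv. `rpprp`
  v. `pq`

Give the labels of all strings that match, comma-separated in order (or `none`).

i. `pqprrrrqr` → no match
ii. `qrr` → no match
iii. `qp` → match
iv. `rpprp` → no match
v. `pq` → no match

iii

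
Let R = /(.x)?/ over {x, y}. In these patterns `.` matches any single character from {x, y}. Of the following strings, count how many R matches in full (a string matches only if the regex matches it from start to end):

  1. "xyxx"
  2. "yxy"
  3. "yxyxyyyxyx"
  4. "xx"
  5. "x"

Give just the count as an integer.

1 → no match
2 → no match
3 → no match
4 → match
5 → no match
Total matched: 1

1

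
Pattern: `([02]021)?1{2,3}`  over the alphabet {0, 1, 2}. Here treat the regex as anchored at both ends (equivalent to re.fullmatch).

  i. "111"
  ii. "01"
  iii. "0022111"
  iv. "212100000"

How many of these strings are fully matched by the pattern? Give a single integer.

1

i → match
ii → no match
iii → no match
iv → no match — must end with "1"
Total matched: 1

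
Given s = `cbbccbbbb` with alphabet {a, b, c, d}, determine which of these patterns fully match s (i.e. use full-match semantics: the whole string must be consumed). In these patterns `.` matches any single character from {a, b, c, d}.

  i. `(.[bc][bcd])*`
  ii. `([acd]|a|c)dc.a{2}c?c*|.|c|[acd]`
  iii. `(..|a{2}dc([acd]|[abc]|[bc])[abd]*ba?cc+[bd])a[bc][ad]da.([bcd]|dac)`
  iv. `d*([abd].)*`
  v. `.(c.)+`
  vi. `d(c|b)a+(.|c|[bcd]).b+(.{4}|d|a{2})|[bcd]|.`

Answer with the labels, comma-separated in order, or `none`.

i

i → match
ii → no match
iii → no match
iv → no match
v → no match
vi → no match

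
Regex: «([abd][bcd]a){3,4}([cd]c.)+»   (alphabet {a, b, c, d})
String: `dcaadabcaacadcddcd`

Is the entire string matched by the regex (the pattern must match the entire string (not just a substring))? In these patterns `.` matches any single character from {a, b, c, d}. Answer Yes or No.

Yes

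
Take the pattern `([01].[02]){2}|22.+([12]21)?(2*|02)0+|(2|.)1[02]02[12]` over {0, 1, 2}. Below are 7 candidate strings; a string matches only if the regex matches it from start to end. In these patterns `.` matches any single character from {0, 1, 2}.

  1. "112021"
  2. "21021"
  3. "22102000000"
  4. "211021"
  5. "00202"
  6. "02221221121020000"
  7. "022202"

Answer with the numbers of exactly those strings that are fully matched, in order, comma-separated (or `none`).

1 → match
2 → no match
3 → match
4 → no match
5 → no match
6 → no match
7 → no match

1, 3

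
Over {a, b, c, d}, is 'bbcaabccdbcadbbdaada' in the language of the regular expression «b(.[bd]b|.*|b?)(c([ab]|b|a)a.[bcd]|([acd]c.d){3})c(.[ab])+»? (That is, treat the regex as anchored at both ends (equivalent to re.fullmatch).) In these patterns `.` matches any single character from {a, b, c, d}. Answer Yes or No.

No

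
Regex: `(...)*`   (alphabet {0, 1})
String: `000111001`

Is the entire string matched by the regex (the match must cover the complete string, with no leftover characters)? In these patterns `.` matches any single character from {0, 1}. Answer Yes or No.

Yes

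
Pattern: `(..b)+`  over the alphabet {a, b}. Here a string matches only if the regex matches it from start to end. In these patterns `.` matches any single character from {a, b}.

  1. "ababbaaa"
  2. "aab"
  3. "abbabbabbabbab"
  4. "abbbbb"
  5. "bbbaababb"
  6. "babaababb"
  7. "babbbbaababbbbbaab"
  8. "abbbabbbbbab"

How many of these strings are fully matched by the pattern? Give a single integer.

1 → no match — must end with "b"
2 → match
3 → no match
4 → match
5 → match
6 → match
7 → match
8 → match
Total matched: 6

6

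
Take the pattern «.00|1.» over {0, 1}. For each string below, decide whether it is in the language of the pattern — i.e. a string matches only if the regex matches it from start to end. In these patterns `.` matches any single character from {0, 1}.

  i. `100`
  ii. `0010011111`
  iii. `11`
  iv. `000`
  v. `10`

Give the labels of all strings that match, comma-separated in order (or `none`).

i → match
ii → no match
iii → match
iv → match
v → match

i, iii, iv, v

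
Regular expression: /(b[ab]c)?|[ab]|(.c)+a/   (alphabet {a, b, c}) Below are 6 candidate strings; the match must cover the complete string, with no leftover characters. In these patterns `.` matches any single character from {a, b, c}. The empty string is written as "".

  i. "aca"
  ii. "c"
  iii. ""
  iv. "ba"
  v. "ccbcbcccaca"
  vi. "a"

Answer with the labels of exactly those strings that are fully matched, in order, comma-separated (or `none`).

i, iii, v, vi

i → match
ii → no match
iii → match
iv → no match
v → match
vi → match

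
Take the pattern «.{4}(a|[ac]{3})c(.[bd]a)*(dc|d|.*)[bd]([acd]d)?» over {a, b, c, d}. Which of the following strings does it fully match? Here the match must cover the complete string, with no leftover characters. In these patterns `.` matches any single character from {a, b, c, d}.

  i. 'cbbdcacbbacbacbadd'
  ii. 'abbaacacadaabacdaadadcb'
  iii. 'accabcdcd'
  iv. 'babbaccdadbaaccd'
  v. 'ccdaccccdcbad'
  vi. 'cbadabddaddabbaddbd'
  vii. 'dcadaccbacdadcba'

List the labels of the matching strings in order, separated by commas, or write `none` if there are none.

ii, iv, v

i → no match
ii → match
iii. 'accabcdcd' → no match
iv → match
v → match
vi → no match
vii → no match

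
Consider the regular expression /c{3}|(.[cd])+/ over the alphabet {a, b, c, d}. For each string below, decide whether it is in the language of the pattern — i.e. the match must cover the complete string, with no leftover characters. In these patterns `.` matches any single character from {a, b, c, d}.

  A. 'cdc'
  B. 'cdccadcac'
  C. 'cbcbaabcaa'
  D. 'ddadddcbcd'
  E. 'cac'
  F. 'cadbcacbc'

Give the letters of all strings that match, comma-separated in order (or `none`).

none

A. 'cdc' → no match
B. 'cdccadcac' → no match
C. 'cbcbaabcaa' → no match
D. 'ddadddcbcd' → no match
E. 'cac' → no match
F. 'cadbcacbc' → no match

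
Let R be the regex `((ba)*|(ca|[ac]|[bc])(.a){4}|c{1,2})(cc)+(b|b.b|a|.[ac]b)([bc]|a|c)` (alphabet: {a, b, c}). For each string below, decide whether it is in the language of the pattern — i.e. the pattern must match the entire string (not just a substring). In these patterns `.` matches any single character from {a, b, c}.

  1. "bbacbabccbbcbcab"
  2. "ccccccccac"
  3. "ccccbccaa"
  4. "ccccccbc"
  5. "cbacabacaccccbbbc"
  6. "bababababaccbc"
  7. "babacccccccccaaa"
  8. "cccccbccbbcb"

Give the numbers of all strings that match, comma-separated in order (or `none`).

2, 4, 5, 6

1 → no match
2 → match
3 → no match
4 → match
5 → match
6 → match
7 → no match
8 → no match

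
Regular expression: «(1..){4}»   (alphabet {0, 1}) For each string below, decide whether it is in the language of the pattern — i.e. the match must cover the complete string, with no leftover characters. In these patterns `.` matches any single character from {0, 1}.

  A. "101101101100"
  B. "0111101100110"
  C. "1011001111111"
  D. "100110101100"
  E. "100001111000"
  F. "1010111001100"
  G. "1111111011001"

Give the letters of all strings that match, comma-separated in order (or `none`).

A. "101101101100" → match
B → no match — must start with "1"
C → no match
D. "100110101100" → match
E. "100001111000" → no match
F → no match
G → no match

A, D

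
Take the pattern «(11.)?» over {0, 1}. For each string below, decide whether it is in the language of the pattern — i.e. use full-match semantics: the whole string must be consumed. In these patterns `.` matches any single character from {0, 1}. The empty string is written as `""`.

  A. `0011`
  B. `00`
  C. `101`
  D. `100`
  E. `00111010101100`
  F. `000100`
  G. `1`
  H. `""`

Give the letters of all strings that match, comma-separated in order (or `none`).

A → no match
B → no match
C → no match
D → no match
E → no match
F → no match
G → no match
H → match

H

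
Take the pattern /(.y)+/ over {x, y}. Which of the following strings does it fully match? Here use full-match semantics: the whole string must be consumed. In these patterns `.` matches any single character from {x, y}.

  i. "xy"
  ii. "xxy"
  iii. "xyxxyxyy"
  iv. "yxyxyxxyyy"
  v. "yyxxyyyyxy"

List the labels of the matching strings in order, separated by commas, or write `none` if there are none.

i

i → match
ii → no match
iii → no match
iv → no match
v → no match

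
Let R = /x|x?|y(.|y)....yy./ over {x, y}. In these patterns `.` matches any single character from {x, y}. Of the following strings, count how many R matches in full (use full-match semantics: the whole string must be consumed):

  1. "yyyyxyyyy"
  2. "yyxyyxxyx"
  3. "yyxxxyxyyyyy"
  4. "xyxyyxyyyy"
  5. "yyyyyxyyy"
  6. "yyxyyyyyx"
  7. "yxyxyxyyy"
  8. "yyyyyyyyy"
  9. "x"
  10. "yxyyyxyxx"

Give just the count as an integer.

6

1. "yyyyxyyyy" → match
2. "yyxyyxxyx" → no match
3. "yyxxxyxyyyyy" → no match
4. "xyxyyxyyyy" → no match
5. "yyyyyxyyy" → match
6. "yyxyyyyyx" → match
7. "yxyxyxyyy" → match
8. "yyyyyyyyy" → match
9. "x" → match
10. "yxyyyxyxx" → no match
Total matched: 6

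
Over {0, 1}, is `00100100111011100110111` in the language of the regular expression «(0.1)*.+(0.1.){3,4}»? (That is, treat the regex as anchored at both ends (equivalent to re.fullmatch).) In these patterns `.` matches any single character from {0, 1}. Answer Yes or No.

Yes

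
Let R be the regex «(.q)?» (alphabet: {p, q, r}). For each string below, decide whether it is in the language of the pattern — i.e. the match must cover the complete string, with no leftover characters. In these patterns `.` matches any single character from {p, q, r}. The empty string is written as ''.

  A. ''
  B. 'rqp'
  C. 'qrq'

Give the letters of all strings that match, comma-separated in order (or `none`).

A → match
B → no match
C → no match

A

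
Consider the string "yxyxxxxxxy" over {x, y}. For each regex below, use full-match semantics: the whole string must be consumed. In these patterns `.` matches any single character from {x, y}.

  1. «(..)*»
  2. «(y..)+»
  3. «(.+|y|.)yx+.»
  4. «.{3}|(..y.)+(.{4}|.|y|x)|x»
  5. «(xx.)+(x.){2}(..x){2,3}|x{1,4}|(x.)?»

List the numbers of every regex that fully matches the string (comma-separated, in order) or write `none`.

1, 3

1 → match
2 → no match
3 → match
4 → no match
5 → no match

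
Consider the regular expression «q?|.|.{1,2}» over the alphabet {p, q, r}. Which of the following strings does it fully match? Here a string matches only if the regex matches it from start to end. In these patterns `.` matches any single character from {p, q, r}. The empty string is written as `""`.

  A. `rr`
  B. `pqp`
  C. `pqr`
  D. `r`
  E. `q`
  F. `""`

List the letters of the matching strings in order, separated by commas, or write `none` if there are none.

A. `rr` → match
B. `pqp` → no match
C. `pqr` → no match
D. `r` → match
E. `q` → match
F. `""` → match

A, D, E, F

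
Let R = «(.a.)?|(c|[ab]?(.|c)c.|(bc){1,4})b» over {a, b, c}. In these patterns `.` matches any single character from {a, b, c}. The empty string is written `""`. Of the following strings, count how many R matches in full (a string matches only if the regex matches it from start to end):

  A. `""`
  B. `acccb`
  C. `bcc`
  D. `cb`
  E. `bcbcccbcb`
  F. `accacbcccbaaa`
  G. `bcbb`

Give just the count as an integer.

4

A → match
B → match
C → no match
D → match
E → no match
F → no match
G → match
Total matched: 4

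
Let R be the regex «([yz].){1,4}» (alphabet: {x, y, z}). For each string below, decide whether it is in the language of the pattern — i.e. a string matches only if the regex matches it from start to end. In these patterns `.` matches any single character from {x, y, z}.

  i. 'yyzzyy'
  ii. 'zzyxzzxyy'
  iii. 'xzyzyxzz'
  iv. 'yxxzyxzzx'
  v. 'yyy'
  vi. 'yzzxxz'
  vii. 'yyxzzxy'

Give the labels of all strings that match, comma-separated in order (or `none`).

i

i → match
ii → no match
iii → no match
iv → no match
v → no match
vi → no match
vii → no match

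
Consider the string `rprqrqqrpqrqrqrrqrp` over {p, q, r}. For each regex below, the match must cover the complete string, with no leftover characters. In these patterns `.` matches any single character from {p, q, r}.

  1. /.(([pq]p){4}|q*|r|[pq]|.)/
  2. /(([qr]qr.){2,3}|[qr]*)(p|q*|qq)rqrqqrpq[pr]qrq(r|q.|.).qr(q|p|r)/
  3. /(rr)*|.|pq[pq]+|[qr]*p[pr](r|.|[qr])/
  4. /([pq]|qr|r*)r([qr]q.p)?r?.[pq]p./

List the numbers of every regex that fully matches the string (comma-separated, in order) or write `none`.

1 → no match
2 → match
3 → no match
4 → no match

2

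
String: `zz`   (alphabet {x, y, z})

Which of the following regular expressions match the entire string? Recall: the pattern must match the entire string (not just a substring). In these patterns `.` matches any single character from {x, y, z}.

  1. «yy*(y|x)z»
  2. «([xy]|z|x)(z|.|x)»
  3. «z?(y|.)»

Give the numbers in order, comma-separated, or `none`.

2, 3

1 → no match — must start with `y`
2 → match
3 → match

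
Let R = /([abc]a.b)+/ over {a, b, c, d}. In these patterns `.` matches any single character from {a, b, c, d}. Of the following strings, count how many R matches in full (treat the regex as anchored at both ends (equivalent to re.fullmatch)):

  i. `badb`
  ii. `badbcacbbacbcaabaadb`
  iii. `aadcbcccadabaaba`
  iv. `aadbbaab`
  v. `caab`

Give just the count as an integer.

i → match
ii → match
iii → no match — must end with `b`
iv → match
v → match
Total matched: 4

4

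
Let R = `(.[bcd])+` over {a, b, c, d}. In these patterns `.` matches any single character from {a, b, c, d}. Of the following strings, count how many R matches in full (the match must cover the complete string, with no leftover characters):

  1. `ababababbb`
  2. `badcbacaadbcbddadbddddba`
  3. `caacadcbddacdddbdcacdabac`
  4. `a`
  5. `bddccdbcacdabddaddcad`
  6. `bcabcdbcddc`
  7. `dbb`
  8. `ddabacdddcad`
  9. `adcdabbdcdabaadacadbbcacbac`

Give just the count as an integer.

2

1 → match
2 → no match
3 → no match
4 → no match
5 → no match
6 → no match
7 → no match
8 → match
9 → no match
Total matched: 2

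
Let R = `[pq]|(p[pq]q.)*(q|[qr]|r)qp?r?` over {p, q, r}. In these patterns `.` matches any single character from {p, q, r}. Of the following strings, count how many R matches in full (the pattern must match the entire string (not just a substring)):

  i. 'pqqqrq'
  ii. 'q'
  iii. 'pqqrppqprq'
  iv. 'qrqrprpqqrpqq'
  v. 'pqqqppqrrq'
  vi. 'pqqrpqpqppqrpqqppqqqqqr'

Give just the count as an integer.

4

i. 'pqqqrq' → match
ii. 'q' → match
iii. 'pqqrppqprq' → match
iv → no match
v. 'pqqqppqrrq' → match
vi → no match
Total matched: 4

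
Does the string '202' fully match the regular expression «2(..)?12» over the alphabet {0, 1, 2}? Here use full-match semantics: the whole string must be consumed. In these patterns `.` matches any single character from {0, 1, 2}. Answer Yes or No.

Every match must end with '12', but '202' does not.

No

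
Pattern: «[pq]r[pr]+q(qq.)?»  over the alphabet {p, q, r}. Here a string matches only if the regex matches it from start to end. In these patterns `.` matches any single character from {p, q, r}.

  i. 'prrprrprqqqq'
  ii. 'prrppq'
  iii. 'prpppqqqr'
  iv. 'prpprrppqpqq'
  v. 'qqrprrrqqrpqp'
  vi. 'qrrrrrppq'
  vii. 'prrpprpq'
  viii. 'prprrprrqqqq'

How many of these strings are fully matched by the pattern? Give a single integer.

6

i → match
ii → match
iii → match
iv → no match
v → no match
vi → match
vii → match
viii → match
Total matched: 6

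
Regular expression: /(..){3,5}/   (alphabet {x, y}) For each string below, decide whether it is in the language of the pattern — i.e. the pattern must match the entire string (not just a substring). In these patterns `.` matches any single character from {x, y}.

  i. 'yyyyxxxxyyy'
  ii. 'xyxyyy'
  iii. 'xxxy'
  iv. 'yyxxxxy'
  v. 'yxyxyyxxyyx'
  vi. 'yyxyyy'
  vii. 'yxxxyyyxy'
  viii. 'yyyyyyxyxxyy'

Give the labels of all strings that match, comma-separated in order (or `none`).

i → no match
ii → match
iii → no match
iv → no match
v → no match
vi → match
vii → no match
viii → no match

ii, vi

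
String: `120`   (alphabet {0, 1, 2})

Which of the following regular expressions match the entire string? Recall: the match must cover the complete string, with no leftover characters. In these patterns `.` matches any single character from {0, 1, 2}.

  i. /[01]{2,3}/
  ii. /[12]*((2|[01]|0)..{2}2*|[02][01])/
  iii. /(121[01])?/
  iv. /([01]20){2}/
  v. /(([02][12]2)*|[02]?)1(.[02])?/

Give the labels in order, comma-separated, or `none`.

ii, v

i → no match
ii → match
iii → no match
iv → no match
v → match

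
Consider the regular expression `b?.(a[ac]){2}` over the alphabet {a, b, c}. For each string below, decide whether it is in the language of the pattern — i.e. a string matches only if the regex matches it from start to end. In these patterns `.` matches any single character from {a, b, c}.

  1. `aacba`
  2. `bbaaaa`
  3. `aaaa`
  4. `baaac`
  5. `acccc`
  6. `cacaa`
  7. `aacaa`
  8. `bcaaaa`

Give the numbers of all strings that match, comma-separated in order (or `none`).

1 → no match
2 → match
3 → no match
4 → match
5 → no match
6 → match
7 → match
8 → match

2, 4, 6, 7, 8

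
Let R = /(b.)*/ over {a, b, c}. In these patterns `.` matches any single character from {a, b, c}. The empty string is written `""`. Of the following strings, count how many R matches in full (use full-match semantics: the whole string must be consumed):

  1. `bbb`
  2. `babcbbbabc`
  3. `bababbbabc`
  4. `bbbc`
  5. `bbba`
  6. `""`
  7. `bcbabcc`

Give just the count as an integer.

5

1. `bbb` → no match
2. `babcbbbabc` → match
3. `bababbbabc` → match
4. `bbbc` → match
5. `bbba` → match
6. `""` → match
7. `bcbabcc` → no match
Total matched: 5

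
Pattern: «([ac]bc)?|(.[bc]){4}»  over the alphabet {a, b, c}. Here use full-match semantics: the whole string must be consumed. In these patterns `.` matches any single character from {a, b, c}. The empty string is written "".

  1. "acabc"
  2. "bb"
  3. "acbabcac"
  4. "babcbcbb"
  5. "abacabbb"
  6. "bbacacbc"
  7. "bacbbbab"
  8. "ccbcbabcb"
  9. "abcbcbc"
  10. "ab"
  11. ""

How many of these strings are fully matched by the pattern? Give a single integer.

1 → no match
2 → no match
3 → no match
4 → no match
5 → match
6 → match
7 → no match
8 → no match
9 → no match
10 → no match
11 → match
Total matched: 3

3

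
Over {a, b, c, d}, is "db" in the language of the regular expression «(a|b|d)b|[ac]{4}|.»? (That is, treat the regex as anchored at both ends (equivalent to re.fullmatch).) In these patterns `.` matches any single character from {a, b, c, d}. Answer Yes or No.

Yes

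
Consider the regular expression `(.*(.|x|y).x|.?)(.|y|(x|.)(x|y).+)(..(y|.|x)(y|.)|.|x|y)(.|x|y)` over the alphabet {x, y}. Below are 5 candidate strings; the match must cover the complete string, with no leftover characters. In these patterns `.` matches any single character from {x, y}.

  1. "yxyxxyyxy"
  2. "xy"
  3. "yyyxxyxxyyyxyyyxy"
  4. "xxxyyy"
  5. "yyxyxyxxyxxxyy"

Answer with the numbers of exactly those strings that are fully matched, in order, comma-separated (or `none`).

1 → match
2 → no match
3 → match
4 → match
5 → match

1, 3, 4, 5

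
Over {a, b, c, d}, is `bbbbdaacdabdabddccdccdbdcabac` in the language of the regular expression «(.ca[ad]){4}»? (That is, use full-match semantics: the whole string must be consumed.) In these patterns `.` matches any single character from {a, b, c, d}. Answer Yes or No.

No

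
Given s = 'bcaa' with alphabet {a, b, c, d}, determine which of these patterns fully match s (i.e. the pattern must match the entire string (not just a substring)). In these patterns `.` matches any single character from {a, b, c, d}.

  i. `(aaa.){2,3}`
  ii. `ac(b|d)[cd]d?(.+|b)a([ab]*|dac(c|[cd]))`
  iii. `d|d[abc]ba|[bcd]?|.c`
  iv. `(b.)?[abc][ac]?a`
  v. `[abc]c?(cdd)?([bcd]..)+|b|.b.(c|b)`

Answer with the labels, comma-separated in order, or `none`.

i → no match — must start with 'aaa'
ii → no match — must start with 'ac'
iii → no match
iv → match
v → match

iv, v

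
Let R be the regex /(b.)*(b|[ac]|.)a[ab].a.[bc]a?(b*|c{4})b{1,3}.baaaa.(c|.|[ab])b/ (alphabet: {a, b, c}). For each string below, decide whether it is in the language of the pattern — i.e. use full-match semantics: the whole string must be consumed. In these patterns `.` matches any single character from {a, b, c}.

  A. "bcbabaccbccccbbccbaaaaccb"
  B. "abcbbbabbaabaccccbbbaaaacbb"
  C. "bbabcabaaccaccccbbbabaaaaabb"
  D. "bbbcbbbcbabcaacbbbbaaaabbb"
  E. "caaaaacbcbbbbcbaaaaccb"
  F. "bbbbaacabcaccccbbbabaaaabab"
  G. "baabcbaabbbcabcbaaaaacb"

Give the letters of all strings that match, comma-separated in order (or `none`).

A → no match
B → no match
C → no match
D → match
E → no match
F → no match
G → no match

D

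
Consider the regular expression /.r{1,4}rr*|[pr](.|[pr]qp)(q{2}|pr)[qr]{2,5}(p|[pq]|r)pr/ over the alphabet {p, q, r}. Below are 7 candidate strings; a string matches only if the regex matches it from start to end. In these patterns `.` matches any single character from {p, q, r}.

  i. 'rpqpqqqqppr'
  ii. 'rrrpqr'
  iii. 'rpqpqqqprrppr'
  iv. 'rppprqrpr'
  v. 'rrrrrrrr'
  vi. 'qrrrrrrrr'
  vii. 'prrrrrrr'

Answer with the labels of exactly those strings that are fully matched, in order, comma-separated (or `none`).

i, v, vi, vii

i. 'rpqpqqqqppr' → match
ii. 'rrrpqr' → no match
iii → no match
iv. 'rppprqrpr' → no match
v. 'rrrrrrrr' → match
vi. 'qrrrrrrrr' → match
vii. 'prrrrrrr' → match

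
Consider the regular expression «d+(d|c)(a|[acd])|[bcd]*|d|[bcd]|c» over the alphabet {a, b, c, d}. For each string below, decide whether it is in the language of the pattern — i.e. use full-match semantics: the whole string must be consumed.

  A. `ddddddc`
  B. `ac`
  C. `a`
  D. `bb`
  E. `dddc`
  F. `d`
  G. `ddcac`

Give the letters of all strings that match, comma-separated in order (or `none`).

A, D, E, F

A. `ddddddc` → match
B. `ac` → no match
C. `a` → no match
D. `bb` → match
E. `dddc` → match
F. `d` → match
G. `ddcac` → no match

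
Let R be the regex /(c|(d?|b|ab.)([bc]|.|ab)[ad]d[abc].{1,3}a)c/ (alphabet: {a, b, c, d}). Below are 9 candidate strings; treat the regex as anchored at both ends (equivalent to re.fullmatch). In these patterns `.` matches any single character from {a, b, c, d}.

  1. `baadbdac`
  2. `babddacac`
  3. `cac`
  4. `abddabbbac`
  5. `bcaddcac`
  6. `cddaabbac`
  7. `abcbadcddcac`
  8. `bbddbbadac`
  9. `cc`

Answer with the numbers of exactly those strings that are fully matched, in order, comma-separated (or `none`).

1 → match
2 → match
3 → no match
4 → match
5 → no match
6 → match
7 → match
8 → match
9 → match

1, 2, 4, 6, 7, 8, 9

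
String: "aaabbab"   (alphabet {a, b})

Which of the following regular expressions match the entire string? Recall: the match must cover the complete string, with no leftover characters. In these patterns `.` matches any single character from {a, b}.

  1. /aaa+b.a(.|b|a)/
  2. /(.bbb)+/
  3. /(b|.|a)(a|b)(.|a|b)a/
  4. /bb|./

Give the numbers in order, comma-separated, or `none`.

1

1 → match
2 → no match — must end with "bbb"
3 → no match — must end with "a"
4 → no match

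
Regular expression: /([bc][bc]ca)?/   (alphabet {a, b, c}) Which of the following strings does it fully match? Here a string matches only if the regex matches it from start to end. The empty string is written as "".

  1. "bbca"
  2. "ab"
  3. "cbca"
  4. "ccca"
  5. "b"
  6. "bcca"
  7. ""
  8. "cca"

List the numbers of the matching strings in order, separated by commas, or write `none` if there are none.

1 → match
2 → no match
3 → match
4 → match
5 → no match
6 → match
7 → match
8 → no match

1, 3, 4, 6, 7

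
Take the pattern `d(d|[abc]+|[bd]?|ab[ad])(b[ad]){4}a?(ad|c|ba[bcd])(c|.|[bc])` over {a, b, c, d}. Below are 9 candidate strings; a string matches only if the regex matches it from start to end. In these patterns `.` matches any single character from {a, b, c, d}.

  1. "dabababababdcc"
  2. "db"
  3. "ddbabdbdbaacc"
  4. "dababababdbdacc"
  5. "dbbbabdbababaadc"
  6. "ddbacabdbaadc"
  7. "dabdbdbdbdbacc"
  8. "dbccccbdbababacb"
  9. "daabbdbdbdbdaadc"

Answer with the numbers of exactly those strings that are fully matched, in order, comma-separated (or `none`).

1 → match
2 → no match
3 → match
4 → match
5 → match
6 → no match
7 → match
8 → match
9 → match

1, 3, 4, 5, 7, 8, 9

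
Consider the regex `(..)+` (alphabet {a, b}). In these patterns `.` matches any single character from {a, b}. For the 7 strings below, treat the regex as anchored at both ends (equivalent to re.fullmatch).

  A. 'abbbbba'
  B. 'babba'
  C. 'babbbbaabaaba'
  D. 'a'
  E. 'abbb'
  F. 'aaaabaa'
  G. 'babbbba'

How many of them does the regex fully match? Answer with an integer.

A → no match
B → no match
C → no match
D → no match
E → match
F → no match
G → no match
Total matched: 1

1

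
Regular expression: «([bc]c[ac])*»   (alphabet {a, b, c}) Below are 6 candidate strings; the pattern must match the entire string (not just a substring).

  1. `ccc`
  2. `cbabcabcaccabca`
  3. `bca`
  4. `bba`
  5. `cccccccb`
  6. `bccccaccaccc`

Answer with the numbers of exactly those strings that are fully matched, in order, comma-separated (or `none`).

1 → match
2 → no match
3 → match
4 → no match
5 → no match
6 → match

1, 3, 6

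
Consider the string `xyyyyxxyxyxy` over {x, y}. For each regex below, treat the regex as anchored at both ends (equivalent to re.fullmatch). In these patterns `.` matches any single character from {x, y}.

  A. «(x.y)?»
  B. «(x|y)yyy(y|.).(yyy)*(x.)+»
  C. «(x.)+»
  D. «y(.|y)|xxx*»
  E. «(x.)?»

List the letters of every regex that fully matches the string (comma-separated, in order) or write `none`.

A → no match
B → match
C → no match
D → no match
E → no match

B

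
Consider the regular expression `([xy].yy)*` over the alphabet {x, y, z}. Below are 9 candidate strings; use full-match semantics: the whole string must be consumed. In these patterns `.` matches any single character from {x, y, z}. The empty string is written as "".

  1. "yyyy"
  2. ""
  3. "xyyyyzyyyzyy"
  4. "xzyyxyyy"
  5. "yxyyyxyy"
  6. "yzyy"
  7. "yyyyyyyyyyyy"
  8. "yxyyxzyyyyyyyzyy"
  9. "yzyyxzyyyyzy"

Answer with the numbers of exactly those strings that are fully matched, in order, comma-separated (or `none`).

1, 2, 3, 4, 5, 6, 7, 8

1 → match
2 → match
3 → match
4 → match
5 → match
6 → match
7 → match
8 → match
9 → no match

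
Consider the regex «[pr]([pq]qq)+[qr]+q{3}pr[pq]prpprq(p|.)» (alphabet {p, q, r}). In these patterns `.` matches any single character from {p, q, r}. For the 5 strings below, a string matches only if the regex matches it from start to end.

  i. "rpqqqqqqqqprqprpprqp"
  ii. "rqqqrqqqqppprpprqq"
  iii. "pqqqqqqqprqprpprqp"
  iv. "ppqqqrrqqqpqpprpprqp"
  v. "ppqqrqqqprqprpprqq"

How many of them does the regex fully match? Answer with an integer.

3

i → match
ii → no match
iii → match
iv → no match
v → match
Total matched: 3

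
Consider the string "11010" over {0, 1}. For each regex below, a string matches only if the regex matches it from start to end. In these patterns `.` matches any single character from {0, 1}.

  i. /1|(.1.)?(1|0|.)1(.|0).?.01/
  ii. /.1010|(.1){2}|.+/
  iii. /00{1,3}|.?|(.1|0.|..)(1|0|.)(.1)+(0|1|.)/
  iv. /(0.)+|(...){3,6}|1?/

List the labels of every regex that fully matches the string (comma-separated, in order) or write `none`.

i → no match
ii → match
iii → no match
iv → no match

ii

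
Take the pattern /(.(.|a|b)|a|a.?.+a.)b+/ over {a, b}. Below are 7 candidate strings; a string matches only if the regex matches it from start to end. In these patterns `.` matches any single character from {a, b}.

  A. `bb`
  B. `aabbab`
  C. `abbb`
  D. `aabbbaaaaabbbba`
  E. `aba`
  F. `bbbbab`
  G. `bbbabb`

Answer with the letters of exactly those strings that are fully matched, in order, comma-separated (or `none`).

C

A → no match
B → no match
C → match
D → no match — must end with `b`
E → no match — must end with `b`
F → no match
G → no match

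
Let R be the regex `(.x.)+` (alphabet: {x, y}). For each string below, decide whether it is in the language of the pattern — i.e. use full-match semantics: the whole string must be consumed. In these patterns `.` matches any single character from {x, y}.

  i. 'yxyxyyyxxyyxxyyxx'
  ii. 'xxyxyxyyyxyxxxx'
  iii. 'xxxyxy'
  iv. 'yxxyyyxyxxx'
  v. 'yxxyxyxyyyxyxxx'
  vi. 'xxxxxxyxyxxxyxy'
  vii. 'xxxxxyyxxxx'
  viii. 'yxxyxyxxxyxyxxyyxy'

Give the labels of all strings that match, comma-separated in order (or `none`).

i → no match
ii → no match
iii → match
iv → no match
v → no match
vi → match
vii → no match
viii → match

iii, vi, viii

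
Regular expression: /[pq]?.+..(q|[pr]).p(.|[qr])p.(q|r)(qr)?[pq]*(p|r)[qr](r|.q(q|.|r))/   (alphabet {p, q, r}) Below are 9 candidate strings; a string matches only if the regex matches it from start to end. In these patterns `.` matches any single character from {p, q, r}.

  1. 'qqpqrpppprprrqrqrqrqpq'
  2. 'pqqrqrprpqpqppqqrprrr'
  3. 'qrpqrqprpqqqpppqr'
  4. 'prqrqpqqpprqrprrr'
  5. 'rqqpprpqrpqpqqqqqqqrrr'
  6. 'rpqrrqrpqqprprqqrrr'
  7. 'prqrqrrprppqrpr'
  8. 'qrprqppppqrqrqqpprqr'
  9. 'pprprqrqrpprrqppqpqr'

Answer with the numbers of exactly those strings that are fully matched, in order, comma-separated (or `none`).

2, 3, 5, 6, 8

1 → no match
2 → match
3 → match
4 → no match
5 → match
6 → match
7 → no match
8 → match
9 → no match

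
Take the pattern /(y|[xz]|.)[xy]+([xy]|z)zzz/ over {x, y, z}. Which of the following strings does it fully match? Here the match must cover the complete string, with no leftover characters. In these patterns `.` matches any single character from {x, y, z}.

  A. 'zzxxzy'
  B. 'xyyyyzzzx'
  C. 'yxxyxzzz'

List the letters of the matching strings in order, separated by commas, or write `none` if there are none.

A → no match — must end with 'zzz'
B → no match — must end with 'zzz'
C → match

C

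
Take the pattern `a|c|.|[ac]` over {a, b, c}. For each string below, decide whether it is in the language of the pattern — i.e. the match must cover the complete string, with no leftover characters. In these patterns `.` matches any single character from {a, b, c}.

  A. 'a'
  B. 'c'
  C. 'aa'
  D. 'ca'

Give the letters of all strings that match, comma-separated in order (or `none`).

A, B

A → match
B → match
C → no match
D → no match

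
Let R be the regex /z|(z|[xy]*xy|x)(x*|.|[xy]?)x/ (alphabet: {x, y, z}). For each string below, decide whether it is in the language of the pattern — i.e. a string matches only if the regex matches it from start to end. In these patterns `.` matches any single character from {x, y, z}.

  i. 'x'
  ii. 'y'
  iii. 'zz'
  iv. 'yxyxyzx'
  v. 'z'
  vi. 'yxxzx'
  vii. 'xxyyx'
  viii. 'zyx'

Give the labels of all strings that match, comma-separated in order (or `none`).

iv, v, vii, viii

i → no match
ii → no match
iii → no match
iv → match
v → match
vi → no match
vii → match
viii → match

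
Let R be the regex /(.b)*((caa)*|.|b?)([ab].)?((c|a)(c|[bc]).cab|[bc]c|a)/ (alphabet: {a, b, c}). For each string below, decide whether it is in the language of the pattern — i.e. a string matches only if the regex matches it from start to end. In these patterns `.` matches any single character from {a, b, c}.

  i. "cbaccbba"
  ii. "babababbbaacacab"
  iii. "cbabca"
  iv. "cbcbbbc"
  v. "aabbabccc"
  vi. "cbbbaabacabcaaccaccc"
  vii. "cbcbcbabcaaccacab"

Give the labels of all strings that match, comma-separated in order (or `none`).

iii, iv, vii

i → no match
ii → no match
iii → match
iv → match
v → no match
vi → no match
vii → match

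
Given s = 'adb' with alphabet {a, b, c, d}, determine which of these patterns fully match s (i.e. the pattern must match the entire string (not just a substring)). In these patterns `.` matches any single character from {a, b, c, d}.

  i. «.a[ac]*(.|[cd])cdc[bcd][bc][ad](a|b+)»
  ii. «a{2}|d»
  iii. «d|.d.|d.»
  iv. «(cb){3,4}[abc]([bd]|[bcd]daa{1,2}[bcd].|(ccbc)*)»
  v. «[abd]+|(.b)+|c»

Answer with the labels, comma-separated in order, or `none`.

iii, v

i → no match
ii → no match
iii → match
iv → no match — must start with 'cb'
v → match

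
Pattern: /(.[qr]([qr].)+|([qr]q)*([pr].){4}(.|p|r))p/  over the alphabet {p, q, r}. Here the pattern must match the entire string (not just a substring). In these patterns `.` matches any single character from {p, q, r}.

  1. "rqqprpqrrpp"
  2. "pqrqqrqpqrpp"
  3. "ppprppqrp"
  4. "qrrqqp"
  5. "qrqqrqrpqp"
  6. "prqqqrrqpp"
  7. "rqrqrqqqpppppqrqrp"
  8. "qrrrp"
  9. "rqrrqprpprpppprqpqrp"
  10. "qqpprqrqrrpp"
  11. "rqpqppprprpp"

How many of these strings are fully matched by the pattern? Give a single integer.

5

1 → match
2 → no match
3 → no match
4 → no match
5 → no match
6 → no match
7 → match
8 → match
9 → no match
10 → match
11 → match
Total matched: 5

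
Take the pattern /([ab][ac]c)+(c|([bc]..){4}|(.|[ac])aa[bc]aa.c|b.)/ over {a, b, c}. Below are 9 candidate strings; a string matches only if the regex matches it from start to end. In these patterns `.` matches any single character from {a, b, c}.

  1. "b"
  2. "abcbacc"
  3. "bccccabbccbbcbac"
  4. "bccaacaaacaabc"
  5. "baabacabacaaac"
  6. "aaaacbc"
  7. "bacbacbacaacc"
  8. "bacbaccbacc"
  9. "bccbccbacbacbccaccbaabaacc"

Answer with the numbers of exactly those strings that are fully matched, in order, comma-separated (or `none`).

1 → no match
2 → no match
3 → no match
4 → match
5 → no match
6 → no match
7 → match
8 → no match
9 → match

4, 7, 9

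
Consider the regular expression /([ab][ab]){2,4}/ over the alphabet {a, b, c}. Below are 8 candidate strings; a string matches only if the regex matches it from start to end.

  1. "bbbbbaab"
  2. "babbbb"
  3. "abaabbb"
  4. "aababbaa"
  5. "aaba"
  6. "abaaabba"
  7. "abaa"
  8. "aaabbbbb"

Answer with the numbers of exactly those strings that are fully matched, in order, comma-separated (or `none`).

1 → match
2 → match
3 → no match
4 → match
5 → match
6 → match
7 → match
8 → match

1, 2, 4, 5, 6, 7, 8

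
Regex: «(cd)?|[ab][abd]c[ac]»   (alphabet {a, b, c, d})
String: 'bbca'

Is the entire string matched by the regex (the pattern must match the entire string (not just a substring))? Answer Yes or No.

Yes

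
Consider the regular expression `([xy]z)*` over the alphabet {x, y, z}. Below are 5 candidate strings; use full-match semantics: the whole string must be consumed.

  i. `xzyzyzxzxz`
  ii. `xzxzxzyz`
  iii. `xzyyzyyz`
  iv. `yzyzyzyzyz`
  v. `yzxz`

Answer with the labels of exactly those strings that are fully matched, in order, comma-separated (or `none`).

i. `xzyzyzxzxz` → match
ii. `xzxzxzyz` → match
iii. `xzyyzyyz` → no match
iv. `yzyzyzyzyz` → match
v. `yzxz` → match

i, ii, iv, v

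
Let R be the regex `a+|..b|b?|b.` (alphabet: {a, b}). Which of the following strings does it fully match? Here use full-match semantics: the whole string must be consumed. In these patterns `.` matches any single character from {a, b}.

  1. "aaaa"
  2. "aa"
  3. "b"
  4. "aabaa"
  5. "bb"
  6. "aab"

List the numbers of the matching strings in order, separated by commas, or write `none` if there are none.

1, 2, 3, 5, 6

1 → match
2 → match
3 → match
4 → no match
5 → match
6 → match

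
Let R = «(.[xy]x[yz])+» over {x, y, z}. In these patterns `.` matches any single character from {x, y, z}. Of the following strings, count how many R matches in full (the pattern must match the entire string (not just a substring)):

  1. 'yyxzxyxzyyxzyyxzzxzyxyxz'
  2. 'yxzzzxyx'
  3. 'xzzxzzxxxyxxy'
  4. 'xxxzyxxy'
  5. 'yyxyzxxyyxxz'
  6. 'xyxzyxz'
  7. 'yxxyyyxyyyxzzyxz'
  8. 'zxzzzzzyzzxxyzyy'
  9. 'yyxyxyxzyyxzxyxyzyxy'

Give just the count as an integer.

1 → no match
2 → no match
3 → no match
4 → match
5 → match
6 → no match
7 → match
8 → no match
9 → match
Total matched: 4

4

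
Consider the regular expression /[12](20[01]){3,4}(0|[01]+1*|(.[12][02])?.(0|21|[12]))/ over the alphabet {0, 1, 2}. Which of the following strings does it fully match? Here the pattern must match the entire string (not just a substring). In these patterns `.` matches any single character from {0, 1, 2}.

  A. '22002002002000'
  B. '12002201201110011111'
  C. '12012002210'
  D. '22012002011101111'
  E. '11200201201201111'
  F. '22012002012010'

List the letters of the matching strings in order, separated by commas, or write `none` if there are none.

A → match
B → no match
C. '12012002210' → no match
D → match
E → no match
F → match

A, D, F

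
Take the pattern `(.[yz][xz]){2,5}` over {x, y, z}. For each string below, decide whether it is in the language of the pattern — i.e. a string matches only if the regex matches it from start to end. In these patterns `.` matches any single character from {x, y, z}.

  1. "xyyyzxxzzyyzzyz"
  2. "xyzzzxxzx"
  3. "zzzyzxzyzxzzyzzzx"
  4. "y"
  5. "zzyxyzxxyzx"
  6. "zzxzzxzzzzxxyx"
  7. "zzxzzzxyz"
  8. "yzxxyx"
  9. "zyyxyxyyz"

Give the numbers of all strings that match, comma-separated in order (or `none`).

1 → no match
2 → match
3 → no match
4 → no match
5 → no match
6 → no match
7 → match
8 → match
9 → no match

2, 7, 8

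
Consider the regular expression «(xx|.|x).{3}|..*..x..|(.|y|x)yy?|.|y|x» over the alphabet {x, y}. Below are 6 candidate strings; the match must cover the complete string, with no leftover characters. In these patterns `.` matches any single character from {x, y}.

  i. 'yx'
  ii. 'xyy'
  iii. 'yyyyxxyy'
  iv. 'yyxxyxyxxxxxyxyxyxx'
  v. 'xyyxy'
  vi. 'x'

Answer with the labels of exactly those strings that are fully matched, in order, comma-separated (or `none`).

i. 'yx' → no match
ii. 'xyy' → match
iii. 'yyyyxxyy' → match
iv → no match
v. 'xyyxy' → no match
vi. 'x' → match

ii, iii, vi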